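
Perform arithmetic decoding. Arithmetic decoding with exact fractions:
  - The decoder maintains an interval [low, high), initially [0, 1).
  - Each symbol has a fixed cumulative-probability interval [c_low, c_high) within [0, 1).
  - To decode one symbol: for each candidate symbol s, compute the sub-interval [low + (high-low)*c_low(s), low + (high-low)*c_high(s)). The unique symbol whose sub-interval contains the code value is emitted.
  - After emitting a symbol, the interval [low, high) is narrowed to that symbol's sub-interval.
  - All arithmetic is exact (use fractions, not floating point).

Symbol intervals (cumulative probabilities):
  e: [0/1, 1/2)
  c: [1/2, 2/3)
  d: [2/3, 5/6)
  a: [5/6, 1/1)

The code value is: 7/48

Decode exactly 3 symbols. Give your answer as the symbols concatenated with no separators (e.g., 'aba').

Answer: eec

Derivation:
Step 1: interval [0/1, 1/1), width = 1/1 - 0/1 = 1/1
  'e': [0/1 + 1/1*0/1, 0/1 + 1/1*1/2) = [0/1, 1/2) <- contains code 7/48
  'c': [0/1 + 1/1*1/2, 0/1 + 1/1*2/3) = [1/2, 2/3)
  'd': [0/1 + 1/1*2/3, 0/1 + 1/1*5/6) = [2/3, 5/6)
  'a': [0/1 + 1/1*5/6, 0/1 + 1/1*1/1) = [5/6, 1/1)
  emit 'e', narrow to [0/1, 1/2)
Step 2: interval [0/1, 1/2), width = 1/2 - 0/1 = 1/2
  'e': [0/1 + 1/2*0/1, 0/1 + 1/2*1/2) = [0/1, 1/4) <- contains code 7/48
  'c': [0/1 + 1/2*1/2, 0/1 + 1/2*2/3) = [1/4, 1/3)
  'd': [0/1 + 1/2*2/3, 0/1 + 1/2*5/6) = [1/3, 5/12)
  'a': [0/1 + 1/2*5/6, 0/1 + 1/2*1/1) = [5/12, 1/2)
  emit 'e', narrow to [0/1, 1/4)
Step 3: interval [0/1, 1/4), width = 1/4 - 0/1 = 1/4
  'e': [0/1 + 1/4*0/1, 0/1 + 1/4*1/2) = [0/1, 1/8)
  'c': [0/1 + 1/4*1/2, 0/1 + 1/4*2/3) = [1/8, 1/6) <- contains code 7/48
  'd': [0/1 + 1/4*2/3, 0/1 + 1/4*5/6) = [1/6, 5/24)
  'a': [0/1 + 1/4*5/6, 0/1 + 1/4*1/1) = [5/24, 1/4)
  emit 'c', narrow to [1/8, 1/6)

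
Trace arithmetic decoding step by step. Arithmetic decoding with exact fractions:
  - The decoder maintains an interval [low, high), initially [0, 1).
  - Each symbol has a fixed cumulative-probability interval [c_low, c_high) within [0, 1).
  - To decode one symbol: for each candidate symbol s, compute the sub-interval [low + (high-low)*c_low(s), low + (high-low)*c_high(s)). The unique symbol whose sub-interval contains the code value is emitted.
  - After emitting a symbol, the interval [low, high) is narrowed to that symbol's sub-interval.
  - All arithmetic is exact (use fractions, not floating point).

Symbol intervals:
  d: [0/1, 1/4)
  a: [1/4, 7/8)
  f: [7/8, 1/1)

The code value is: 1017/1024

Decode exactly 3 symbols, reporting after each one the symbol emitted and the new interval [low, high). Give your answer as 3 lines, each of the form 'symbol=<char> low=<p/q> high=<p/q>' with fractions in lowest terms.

Answer: symbol=f low=7/8 high=1/1
symbol=f low=63/64 high=1/1
symbol=a low=253/256 high=511/512

Derivation:
Step 1: interval [0/1, 1/1), width = 1/1 - 0/1 = 1/1
  'd': [0/1 + 1/1*0/1, 0/1 + 1/1*1/4) = [0/1, 1/4)
  'a': [0/1 + 1/1*1/4, 0/1 + 1/1*7/8) = [1/4, 7/8)
  'f': [0/1 + 1/1*7/8, 0/1 + 1/1*1/1) = [7/8, 1/1) <- contains code 1017/1024
  emit 'f', narrow to [7/8, 1/1)
Step 2: interval [7/8, 1/1), width = 1/1 - 7/8 = 1/8
  'd': [7/8 + 1/8*0/1, 7/8 + 1/8*1/4) = [7/8, 29/32)
  'a': [7/8 + 1/8*1/4, 7/8 + 1/8*7/8) = [29/32, 63/64)
  'f': [7/8 + 1/8*7/8, 7/8 + 1/8*1/1) = [63/64, 1/1) <- contains code 1017/1024
  emit 'f', narrow to [63/64, 1/1)
Step 3: interval [63/64, 1/1), width = 1/1 - 63/64 = 1/64
  'd': [63/64 + 1/64*0/1, 63/64 + 1/64*1/4) = [63/64, 253/256)
  'a': [63/64 + 1/64*1/4, 63/64 + 1/64*7/8) = [253/256, 511/512) <- contains code 1017/1024
  'f': [63/64 + 1/64*7/8, 63/64 + 1/64*1/1) = [511/512, 1/1)
  emit 'a', narrow to [253/256, 511/512)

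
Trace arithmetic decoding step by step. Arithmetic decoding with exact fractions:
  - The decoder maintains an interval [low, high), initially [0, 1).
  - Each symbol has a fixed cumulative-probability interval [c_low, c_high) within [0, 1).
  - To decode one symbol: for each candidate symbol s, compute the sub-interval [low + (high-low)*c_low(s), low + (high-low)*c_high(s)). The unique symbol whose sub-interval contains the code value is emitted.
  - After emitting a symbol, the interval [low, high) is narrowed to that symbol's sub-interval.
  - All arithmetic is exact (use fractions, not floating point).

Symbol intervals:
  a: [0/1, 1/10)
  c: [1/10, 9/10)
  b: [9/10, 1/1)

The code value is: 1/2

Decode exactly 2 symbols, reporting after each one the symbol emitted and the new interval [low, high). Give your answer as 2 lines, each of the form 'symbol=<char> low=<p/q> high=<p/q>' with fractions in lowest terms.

Step 1: interval [0/1, 1/1), width = 1/1 - 0/1 = 1/1
  'a': [0/1 + 1/1*0/1, 0/1 + 1/1*1/10) = [0/1, 1/10)
  'c': [0/1 + 1/1*1/10, 0/1 + 1/1*9/10) = [1/10, 9/10) <- contains code 1/2
  'b': [0/1 + 1/1*9/10, 0/1 + 1/1*1/1) = [9/10, 1/1)
  emit 'c', narrow to [1/10, 9/10)
Step 2: interval [1/10, 9/10), width = 9/10 - 1/10 = 4/5
  'a': [1/10 + 4/5*0/1, 1/10 + 4/5*1/10) = [1/10, 9/50)
  'c': [1/10 + 4/5*1/10, 1/10 + 4/5*9/10) = [9/50, 41/50) <- contains code 1/2
  'b': [1/10 + 4/5*9/10, 1/10 + 4/5*1/1) = [41/50, 9/10)
  emit 'c', narrow to [9/50, 41/50)

Answer: symbol=c low=1/10 high=9/10
symbol=c low=9/50 high=41/50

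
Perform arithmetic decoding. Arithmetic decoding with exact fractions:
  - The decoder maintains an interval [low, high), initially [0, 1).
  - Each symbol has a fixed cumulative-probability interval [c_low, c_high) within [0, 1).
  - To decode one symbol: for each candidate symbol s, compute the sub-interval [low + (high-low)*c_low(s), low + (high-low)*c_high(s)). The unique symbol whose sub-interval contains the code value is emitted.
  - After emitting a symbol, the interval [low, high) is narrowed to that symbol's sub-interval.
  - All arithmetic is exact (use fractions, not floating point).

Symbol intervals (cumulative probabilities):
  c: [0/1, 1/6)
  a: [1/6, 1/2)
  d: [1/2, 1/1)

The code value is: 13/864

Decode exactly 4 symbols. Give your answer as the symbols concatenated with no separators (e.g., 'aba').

Answer: ccdc

Derivation:
Step 1: interval [0/1, 1/1), width = 1/1 - 0/1 = 1/1
  'c': [0/1 + 1/1*0/1, 0/1 + 1/1*1/6) = [0/1, 1/6) <- contains code 13/864
  'a': [0/1 + 1/1*1/6, 0/1 + 1/1*1/2) = [1/6, 1/2)
  'd': [0/1 + 1/1*1/2, 0/1 + 1/1*1/1) = [1/2, 1/1)
  emit 'c', narrow to [0/1, 1/6)
Step 2: interval [0/1, 1/6), width = 1/6 - 0/1 = 1/6
  'c': [0/1 + 1/6*0/1, 0/1 + 1/6*1/6) = [0/1, 1/36) <- contains code 13/864
  'a': [0/1 + 1/6*1/6, 0/1 + 1/6*1/2) = [1/36, 1/12)
  'd': [0/1 + 1/6*1/2, 0/1 + 1/6*1/1) = [1/12, 1/6)
  emit 'c', narrow to [0/1, 1/36)
Step 3: interval [0/1, 1/36), width = 1/36 - 0/1 = 1/36
  'c': [0/1 + 1/36*0/1, 0/1 + 1/36*1/6) = [0/1, 1/216)
  'a': [0/1 + 1/36*1/6, 0/1 + 1/36*1/2) = [1/216, 1/72)
  'd': [0/1 + 1/36*1/2, 0/1 + 1/36*1/1) = [1/72, 1/36) <- contains code 13/864
  emit 'd', narrow to [1/72, 1/36)
Step 4: interval [1/72, 1/36), width = 1/36 - 1/72 = 1/72
  'c': [1/72 + 1/72*0/1, 1/72 + 1/72*1/6) = [1/72, 7/432) <- contains code 13/864
  'a': [1/72 + 1/72*1/6, 1/72 + 1/72*1/2) = [7/432, 1/48)
  'd': [1/72 + 1/72*1/2, 1/72 + 1/72*1/1) = [1/48, 1/36)
  emit 'c', narrow to [1/72, 7/432)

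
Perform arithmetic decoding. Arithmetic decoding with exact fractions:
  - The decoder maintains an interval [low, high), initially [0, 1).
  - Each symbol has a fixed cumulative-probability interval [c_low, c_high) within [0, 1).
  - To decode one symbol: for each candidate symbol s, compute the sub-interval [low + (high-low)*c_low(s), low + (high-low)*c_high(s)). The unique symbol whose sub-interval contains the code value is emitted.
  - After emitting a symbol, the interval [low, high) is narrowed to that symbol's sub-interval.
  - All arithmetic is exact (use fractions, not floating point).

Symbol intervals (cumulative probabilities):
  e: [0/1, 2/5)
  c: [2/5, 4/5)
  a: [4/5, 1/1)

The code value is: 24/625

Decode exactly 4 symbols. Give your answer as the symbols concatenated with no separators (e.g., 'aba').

Answer: eeec

Derivation:
Step 1: interval [0/1, 1/1), width = 1/1 - 0/1 = 1/1
  'e': [0/1 + 1/1*0/1, 0/1 + 1/1*2/5) = [0/1, 2/5) <- contains code 24/625
  'c': [0/1 + 1/1*2/5, 0/1 + 1/1*4/5) = [2/5, 4/5)
  'a': [0/1 + 1/1*4/5, 0/1 + 1/1*1/1) = [4/5, 1/1)
  emit 'e', narrow to [0/1, 2/5)
Step 2: interval [0/1, 2/5), width = 2/5 - 0/1 = 2/5
  'e': [0/1 + 2/5*0/1, 0/1 + 2/5*2/5) = [0/1, 4/25) <- contains code 24/625
  'c': [0/1 + 2/5*2/5, 0/1 + 2/5*4/5) = [4/25, 8/25)
  'a': [0/1 + 2/5*4/5, 0/1 + 2/5*1/1) = [8/25, 2/5)
  emit 'e', narrow to [0/1, 4/25)
Step 3: interval [0/1, 4/25), width = 4/25 - 0/1 = 4/25
  'e': [0/1 + 4/25*0/1, 0/1 + 4/25*2/5) = [0/1, 8/125) <- contains code 24/625
  'c': [0/1 + 4/25*2/5, 0/1 + 4/25*4/5) = [8/125, 16/125)
  'a': [0/1 + 4/25*4/5, 0/1 + 4/25*1/1) = [16/125, 4/25)
  emit 'e', narrow to [0/1, 8/125)
Step 4: interval [0/1, 8/125), width = 8/125 - 0/1 = 8/125
  'e': [0/1 + 8/125*0/1, 0/1 + 8/125*2/5) = [0/1, 16/625)
  'c': [0/1 + 8/125*2/5, 0/1 + 8/125*4/5) = [16/625, 32/625) <- contains code 24/625
  'a': [0/1 + 8/125*4/5, 0/1 + 8/125*1/1) = [32/625, 8/125)
  emit 'c', narrow to [16/625, 32/625)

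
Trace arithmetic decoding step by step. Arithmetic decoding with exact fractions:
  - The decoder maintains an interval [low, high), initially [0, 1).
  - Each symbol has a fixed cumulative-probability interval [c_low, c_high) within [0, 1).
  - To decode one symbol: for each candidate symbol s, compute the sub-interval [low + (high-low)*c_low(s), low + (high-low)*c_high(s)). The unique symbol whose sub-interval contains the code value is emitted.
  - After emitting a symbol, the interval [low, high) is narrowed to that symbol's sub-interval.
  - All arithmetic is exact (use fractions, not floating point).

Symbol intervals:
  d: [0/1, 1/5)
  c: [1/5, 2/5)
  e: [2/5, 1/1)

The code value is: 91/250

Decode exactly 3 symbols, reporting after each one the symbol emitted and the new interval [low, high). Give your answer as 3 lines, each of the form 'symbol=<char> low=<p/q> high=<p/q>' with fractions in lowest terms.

Step 1: interval [0/1, 1/1), width = 1/1 - 0/1 = 1/1
  'd': [0/1 + 1/1*0/1, 0/1 + 1/1*1/5) = [0/1, 1/5)
  'c': [0/1 + 1/1*1/5, 0/1 + 1/1*2/5) = [1/5, 2/5) <- contains code 91/250
  'e': [0/1 + 1/1*2/5, 0/1 + 1/1*1/1) = [2/5, 1/1)
  emit 'c', narrow to [1/5, 2/5)
Step 2: interval [1/5, 2/5), width = 2/5 - 1/5 = 1/5
  'd': [1/5 + 1/5*0/1, 1/5 + 1/5*1/5) = [1/5, 6/25)
  'c': [1/5 + 1/5*1/5, 1/5 + 1/5*2/5) = [6/25, 7/25)
  'e': [1/5 + 1/5*2/5, 1/5 + 1/5*1/1) = [7/25, 2/5) <- contains code 91/250
  emit 'e', narrow to [7/25, 2/5)
Step 3: interval [7/25, 2/5), width = 2/5 - 7/25 = 3/25
  'd': [7/25 + 3/25*0/1, 7/25 + 3/25*1/5) = [7/25, 38/125)
  'c': [7/25 + 3/25*1/5, 7/25 + 3/25*2/5) = [38/125, 41/125)
  'e': [7/25 + 3/25*2/5, 7/25 + 3/25*1/1) = [41/125, 2/5) <- contains code 91/250
  emit 'e', narrow to [41/125, 2/5)

Answer: symbol=c low=1/5 high=2/5
symbol=e low=7/25 high=2/5
symbol=e low=41/125 high=2/5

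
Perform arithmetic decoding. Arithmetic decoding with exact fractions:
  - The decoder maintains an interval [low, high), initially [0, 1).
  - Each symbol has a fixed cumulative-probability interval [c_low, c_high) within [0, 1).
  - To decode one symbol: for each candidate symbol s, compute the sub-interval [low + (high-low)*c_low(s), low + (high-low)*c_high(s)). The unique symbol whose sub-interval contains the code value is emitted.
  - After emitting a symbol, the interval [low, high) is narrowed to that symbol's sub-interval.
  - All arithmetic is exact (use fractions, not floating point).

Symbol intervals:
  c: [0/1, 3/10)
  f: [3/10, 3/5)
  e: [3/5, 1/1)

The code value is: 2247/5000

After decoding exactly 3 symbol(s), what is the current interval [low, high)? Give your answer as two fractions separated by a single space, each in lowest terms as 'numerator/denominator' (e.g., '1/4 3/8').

Step 1: interval [0/1, 1/1), width = 1/1 - 0/1 = 1/1
  'c': [0/1 + 1/1*0/1, 0/1 + 1/1*3/10) = [0/1, 3/10)
  'f': [0/1 + 1/1*3/10, 0/1 + 1/1*3/5) = [3/10, 3/5) <- contains code 2247/5000
  'e': [0/1 + 1/1*3/5, 0/1 + 1/1*1/1) = [3/5, 1/1)
  emit 'f', narrow to [3/10, 3/5)
Step 2: interval [3/10, 3/5), width = 3/5 - 3/10 = 3/10
  'c': [3/10 + 3/10*0/1, 3/10 + 3/10*3/10) = [3/10, 39/100)
  'f': [3/10 + 3/10*3/10, 3/10 + 3/10*3/5) = [39/100, 12/25) <- contains code 2247/5000
  'e': [3/10 + 3/10*3/5, 3/10 + 3/10*1/1) = [12/25, 3/5)
  emit 'f', narrow to [39/100, 12/25)
Step 3: interval [39/100, 12/25), width = 12/25 - 39/100 = 9/100
  'c': [39/100 + 9/100*0/1, 39/100 + 9/100*3/10) = [39/100, 417/1000)
  'f': [39/100 + 9/100*3/10, 39/100 + 9/100*3/5) = [417/1000, 111/250)
  'e': [39/100 + 9/100*3/5, 39/100 + 9/100*1/1) = [111/250, 12/25) <- contains code 2247/5000
  emit 'e', narrow to [111/250, 12/25)

Answer: 111/250 12/25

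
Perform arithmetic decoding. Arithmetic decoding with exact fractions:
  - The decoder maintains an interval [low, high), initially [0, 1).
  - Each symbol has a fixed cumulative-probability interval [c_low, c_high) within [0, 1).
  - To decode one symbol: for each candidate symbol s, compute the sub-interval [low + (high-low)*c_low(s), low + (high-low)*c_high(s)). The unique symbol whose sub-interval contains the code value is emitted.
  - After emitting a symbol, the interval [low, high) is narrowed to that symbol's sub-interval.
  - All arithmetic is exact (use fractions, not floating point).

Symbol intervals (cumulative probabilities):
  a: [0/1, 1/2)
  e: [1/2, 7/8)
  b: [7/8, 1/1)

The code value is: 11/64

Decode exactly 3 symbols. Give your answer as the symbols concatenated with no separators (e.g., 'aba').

Step 1: interval [0/1, 1/1), width = 1/1 - 0/1 = 1/1
  'a': [0/1 + 1/1*0/1, 0/1 + 1/1*1/2) = [0/1, 1/2) <- contains code 11/64
  'e': [0/1 + 1/1*1/2, 0/1 + 1/1*7/8) = [1/2, 7/8)
  'b': [0/1 + 1/1*7/8, 0/1 + 1/1*1/1) = [7/8, 1/1)
  emit 'a', narrow to [0/1, 1/2)
Step 2: interval [0/1, 1/2), width = 1/2 - 0/1 = 1/2
  'a': [0/1 + 1/2*0/1, 0/1 + 1/2*1/2) = [0/1, 1/4) <- contains code 11/64
  'e': [0/1 + 1/2*1/2, 0/1 + 1/2*7/8) = [1/4, 7/16)
  'b': [0/1 + 1/2*7/8, 0/1 + 1/2*1/1) = [7/16, 1/2)
  emit 'a', narrow to [0/1, 1/4)
Step 3: interval [0/1, 1/4), width = 1/4 - 0/1 = 1/4
  'a': [0/1 + 1/4*0/1, 0/1 + 1/4*1/2) = [0/1, 1/8)
  'e': [0/1 + 1/4*1/2, 0/1 + 1/4*7/8) = [1/8, 7/32) <- contains code 11/64
  'b': [0/1 + 1/4*7/8, 0/1 + 1/4*1/1) = [7/32, 1/4)
  emit 'e', narrow to [1/8, 7/32)

Answer: aae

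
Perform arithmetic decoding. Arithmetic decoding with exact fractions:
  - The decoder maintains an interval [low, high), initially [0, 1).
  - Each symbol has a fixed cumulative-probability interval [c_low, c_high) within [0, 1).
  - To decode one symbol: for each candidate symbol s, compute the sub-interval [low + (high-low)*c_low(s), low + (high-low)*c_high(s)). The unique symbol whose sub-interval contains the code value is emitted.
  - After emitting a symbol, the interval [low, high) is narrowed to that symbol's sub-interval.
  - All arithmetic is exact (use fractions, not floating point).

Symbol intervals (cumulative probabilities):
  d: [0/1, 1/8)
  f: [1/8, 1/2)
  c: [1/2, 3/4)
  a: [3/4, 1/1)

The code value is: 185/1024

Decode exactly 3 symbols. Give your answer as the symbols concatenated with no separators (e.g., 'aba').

Step 1: interval [0/1, 1/1), width = 1/1 - 0/1 = 1/1
  'd': [0/1 + 1/1*0/1, 0/1 + 1/1*1/8) = [0/1, 1/8)
  'f': [0/1 + 1/1*1/8, 0/1 + 1/1*1/2) = [1/8, 1/2) <- contains code 185/1024
  'c': [0/1 + 1/1*1/2, 0/1 + 1/1*3/4) = [1/2, 3/4)
  'a': [0/1 + 1/1*3/4, 0/1 + 1/1*1/1) = [3/4, 1/1)
  emit 'f', narrow to [1/8, 1/2)
Step 2: interval [1/8, 1/2), width = 1/2 - 1/8 = 3/8
  'd': [1/8 + 3/8*0/1, 1/8 + 3/8*1/8) = [1/8, 11/64)
  'f': [1/8 + 3/8*1/8, 1/8 + 3/8*1/2) = [11/64, 5/16) <- contains code 185/1024
  'c': [1/8 + 3/8*1/2, 1/8 + 3/8*3/4) = [5/16, 13/32)
  'a': [1/8 + 3/8*3/4, 1/8 + 3/8*1/1) = [13/32, 1/2)
  emit 'f', narrow to [11/64, 5/16)
Step 3: interval [11/64, 5/16), width = 5/16 - 11/64 = 9/64
  'd': [11/64 + 9/64*0/1, 11/64 + 9/64*1/8) = [11/64, 97/512) <- contains code 185/1024
  'f': [11/64 + 9/64*1/8, 11/64 + 9/64*1/2) = [97/512, 31/128)
  'c': [11/64 + 9/64*1/2, 11/64 + 9/64*3/4) = [31/128, 71/256)
  'a': [11/64 + 9/64*3/4, 11/64 + 9/64*1/1) = [71/256, 5/16)
  emit 'd', narrow to [11/64, 97/512)

Answer: ffd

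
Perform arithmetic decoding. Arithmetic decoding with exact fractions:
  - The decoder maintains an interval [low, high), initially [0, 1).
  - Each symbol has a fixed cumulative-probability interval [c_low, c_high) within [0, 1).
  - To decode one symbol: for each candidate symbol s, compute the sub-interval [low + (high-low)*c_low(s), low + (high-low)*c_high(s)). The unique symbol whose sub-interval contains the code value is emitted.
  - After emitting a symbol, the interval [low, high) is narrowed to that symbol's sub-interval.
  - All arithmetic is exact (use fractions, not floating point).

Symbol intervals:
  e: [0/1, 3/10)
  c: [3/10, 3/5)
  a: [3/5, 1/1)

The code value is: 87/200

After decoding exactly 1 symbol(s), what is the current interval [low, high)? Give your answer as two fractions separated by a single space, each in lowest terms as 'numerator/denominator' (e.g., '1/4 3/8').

Step 1: interval [0/1, 1/1), width = 1/1 - 0/1 = 1/1
  'e': [0/1 + 1/1*0/1, 0/1 + 1/1*3/10) = [0/1, 3/10)
  'c': [0/1 + 1/1*3/10, 0/1 + 1/1*3/5) = [3/10, 3/5) <- contains code 87/200
  'a': [0/1 + 1/1*3/5, 0/1 + 1/1*1/1) = [3/5, 1/1)
  emit 'c', narrow to [3/10, 3/5)

Answer: 3/10 3/5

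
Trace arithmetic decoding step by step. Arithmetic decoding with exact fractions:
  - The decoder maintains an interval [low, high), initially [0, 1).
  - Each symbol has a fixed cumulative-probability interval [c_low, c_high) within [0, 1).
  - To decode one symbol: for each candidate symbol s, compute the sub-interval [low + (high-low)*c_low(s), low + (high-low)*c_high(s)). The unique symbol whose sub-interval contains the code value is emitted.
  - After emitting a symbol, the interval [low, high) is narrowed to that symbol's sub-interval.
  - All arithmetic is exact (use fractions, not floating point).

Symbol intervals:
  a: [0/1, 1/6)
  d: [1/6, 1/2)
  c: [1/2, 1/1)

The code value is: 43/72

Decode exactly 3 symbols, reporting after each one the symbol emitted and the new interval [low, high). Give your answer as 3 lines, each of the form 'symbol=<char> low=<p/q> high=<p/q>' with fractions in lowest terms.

Step 1: interval [0/1, 1/1), width = 1/1 - 0/1 = 1/1
  'a': [0/1 + 1/1*0/1, 0/1 + 1/1*1/6) = [0/1, 1/6)
  'd': [0/1 + 1/1*1/6, 0/1 + 1/1*1/2) = [1/6, 1/2)
  'c': [0/1 + 1/1*1/2, 0/1 + 1/1*1/1) = [1/2, 1/1) <- contains code 43/72
  emit 'c', narrow to [1/2, 1/1)
Step 2: interval [1/2, 1/1), width = 1/1 - 1/2 = 1/2
  'a': [1/2 + 1/2*0/1, 1/2 + 1/2*1/6) = [1/2, 7/12)
  'd': [1/2 + 1/2*1/6, 1/2 + 1/2*1/2) = [7/12, 3/4) <- contains code 43/72
  'c': [1/2 + 1/2*1/2, 1/2 + 1/2*1/1) = [3/4, 1/1)
  emit 'd', narrow to [7/12, 3/4)
Step 3: interval [7/12, 3/4), width = 3/4 - 7/12 = 1/6
  'a': [7/12 + 1/6*0/1, 7/12 + 1/6*1/6) = [7/12, 11/18) <- contains code 43/72
  'd': [7/12 + 1/6*1/6, 7/12 + 1/6*1/2) = [11/18, 2/3)
  'c': [7/12 + 1/6*1/2, 7/12 + 1/6*1/1) = [2/3, 3/4)
  emit 'a', narrow to [7/12, 11/18)

Answer: symbol=c low=1/2 high=1/1
symbol=d low=7/12 high=3/4
symbol=a low=7/12 high=11/18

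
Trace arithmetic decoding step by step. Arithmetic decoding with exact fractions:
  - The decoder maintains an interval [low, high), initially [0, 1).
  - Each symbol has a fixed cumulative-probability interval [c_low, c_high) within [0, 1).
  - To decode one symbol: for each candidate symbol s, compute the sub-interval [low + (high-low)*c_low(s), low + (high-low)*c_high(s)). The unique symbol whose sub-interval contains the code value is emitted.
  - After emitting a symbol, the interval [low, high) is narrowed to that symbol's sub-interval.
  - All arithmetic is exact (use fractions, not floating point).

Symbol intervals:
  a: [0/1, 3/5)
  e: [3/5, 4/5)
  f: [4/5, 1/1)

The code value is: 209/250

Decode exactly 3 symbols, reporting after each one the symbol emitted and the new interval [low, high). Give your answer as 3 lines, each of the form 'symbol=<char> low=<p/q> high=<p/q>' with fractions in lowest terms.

Step 1: interval [0/1, 1/1), width = 1/1 - 0/1 = 1/1
  'a': [0/1 + 1/1*0/1, 0/1 + 1/1*3/5) = [0/1, 3/5)
  'e': [0/1 + 1/1*3/5, 0/1 + 1/1*4/5) = [3/5, 4/5)
  'f': [0/1 + 1/1*4/5, 0/1 + 1/1*1/1) = [4/5, 1/1) <- contains code 209/250
  emit 'f', narrow to [4/5, 1/1)
Step 2: interval [4/5, 1/1), width = 1/1 - 4/5 = 1/5
  'a': [4/5 + 1/5*0/1, 4/5 + 1/5*3/5) = [4/5, 23/25) <- contains code 209/250
  'e': [4/5 + 1/5*3/5, 4/5 + 1/5*4/5) = [23/25, 24/25)
  'f': [4/5 + 1/5*4/5, 4/5 + 1/5*1/1) = [24/25, 1/1)
  emit 'a', narrow to [4/5, 23/25)
Step 3: interval [4/5, 23/25), width = 23/25 - 4/5 = 3/25
  'a': [4/5 + 3/25*0/1, 4/5 + 3/25*3/5) = [4/5, 109/125) <- contains code 209/250
  'e': [4/5 + 3/25*3/5, 4/5 + 3/25*4/5) = [109/125, 112/125)
  'f': [4/5 + 3/25*4/5, 4/5 + 3/25*1/1) = [112/125, 23/25)
  emit 'a', narrow to [4/5, 109/125)

Answer: symbol=f low=4/5 high=1/1
symbol=a low=4/5 high=23/25
symbol=a low=4/5 high=109/125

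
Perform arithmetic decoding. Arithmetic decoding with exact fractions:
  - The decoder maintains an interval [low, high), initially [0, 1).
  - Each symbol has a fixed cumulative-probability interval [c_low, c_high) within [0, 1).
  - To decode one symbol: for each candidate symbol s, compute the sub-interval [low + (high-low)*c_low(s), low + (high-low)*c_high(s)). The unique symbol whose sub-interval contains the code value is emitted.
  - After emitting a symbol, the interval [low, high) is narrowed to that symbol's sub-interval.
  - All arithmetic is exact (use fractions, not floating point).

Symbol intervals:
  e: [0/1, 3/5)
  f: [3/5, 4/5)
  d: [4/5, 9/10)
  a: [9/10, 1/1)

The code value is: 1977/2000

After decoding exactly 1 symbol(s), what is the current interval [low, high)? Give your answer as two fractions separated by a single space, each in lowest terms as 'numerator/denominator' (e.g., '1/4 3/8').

Answer: 9/10 1/1

Derivation:
Step 1: interval [0/1, 1/1), width = 1/1 - 0/1 = 1/1
  'e': [0/1 + 1/1*0/1, 0/1 + 1/1*3/5) = [0/1, 3/5)
  'f': [0/1 + 1/1*3/5, 0/1 + 1/1*4/5) = [3/5, 4/5)
  'd': [0/1 + 1/1*4/5, 0/1 + 1/1*9/10) = [4/5, 9/10)
  'a': [0/1 + 1/1*9/10, 0/1 + 1/1*1/1) = [9/10, 1/1) <- contains code 1977/2000
  emit 'a', narrow to [9/10, 1/1)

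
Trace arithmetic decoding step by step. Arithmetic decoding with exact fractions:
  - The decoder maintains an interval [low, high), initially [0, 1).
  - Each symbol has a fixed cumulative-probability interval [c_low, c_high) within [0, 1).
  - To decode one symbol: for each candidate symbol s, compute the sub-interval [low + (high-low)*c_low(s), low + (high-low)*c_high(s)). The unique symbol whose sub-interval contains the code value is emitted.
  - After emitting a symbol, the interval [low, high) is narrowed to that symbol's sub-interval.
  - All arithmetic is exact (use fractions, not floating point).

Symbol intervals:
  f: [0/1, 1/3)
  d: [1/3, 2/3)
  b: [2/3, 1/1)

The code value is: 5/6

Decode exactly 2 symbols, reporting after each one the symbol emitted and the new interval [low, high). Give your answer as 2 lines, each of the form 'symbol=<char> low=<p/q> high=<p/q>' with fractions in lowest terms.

Step 1: interval [0/1, 1/1), width = 1/1 - 0/1 = 1/1
  'f': [0/1 + 1/1*0/1, 0/1 + 1/1*1/3) = [0/1, 1/3)
  'd': [0/1 + 1/1*1/3, 0/1 + 1/1*2/3) = [1/3, 2/3)
  'b': [0/1 + 1/1*2/3, 0/1 + 1/1*1/1) = [2/3, 1/1) <- contains code 5/6
  emit 'b', narrow to [2/3, 1/1)
Step 2: interval [2/3, 1/1), width = 1/1 - 2/3 = 1/3
  'f': [2/3 + 1/3*0/1, 2/3 + 1/3*1/3) = [2/3, 7/9)
  'd': [2/3 + 1/3*1/3, 2/3 + 1/3*2/3) = [7/9, 8/9) <- contains code 5/6
  'b': [2/3 + 1/3*2/3, 2/3 + 1/3*1/1) = [8/9, 1/1)
  emit 'd', narrow to [7/9, 8/9)

Answer: symbol=b low=2/3 high=1/1
symbol=d low=7/9 high=8/9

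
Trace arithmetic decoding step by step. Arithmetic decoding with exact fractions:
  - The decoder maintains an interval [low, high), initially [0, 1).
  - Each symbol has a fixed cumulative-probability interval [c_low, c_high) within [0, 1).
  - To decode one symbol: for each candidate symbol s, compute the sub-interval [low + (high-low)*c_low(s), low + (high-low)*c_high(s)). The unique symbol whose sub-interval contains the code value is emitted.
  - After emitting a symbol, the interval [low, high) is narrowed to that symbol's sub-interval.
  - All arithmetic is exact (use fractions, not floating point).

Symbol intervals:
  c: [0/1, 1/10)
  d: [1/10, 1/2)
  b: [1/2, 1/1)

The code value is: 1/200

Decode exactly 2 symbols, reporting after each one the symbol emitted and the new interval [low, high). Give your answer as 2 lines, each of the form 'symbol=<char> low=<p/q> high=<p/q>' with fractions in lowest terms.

Step 1: interval [0/1, 1/1), width = 1/1 - 0/1 = 1/1
  'c': [0/1 + 1/1*0/1, 0/1 + 1/1*1/10) = [0/1, 1/10) <- contains code 1/200
  'd': [0/1 + 1/1*1/10, 0/1 + 1/1*1/2) = [1/10, 1/2)
  'b': [0/1 + 1/1*1/2, 0/1 + 1/1*1/1) = [1/2, 1/1)
  emit 'c', narrow to [0/1, 1/10)
Step 2: interval [0/1, 1/10), width = 1/10 - 0/1 = 1/10
  'c': [0/1 + 1/10*0/1, 0/1 + 1/10*1/10) = [0/1, 1/100) <- contains code 1/200
  'd': [0/1 + 1/10*1/10, 0/1 + 1/10*1/2) = [1/100, 1/20)
  'b': [0/1 + 1/10*1/2, 0/1 + 1/10*1/1) = [1/20, 1/10)
  emit 'c', narrow to [0/1, 1/100)

Answer: symbol=c low=0/1 high=1/10
symbol=c low=0/1 high=1/100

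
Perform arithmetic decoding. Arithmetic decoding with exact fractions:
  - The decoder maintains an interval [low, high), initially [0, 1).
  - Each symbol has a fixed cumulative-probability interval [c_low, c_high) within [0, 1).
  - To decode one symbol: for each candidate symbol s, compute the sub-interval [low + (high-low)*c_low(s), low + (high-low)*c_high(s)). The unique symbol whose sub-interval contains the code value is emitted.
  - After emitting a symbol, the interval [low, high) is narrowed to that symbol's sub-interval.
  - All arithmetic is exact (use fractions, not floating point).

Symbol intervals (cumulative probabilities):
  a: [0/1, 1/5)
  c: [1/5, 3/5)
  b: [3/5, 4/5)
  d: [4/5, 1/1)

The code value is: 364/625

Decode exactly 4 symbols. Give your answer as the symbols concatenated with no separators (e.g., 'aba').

Answer: cdbd

Derivation:
Step 1: interval [0/1, 1/1), width = 1/1 - 0/1 = 1/1
  'a': [0/1 + 1/1*0/1, 0/1 + 1/1*1/5) = [0/1, 1/5)
  'c': [0/1 + 1/1*1/5, 0/1 + 1/1*3/5) = [1/5, 3/5) <- contains code 364/625
  'b': [0/1 + 1/1*3/5, 0/1 + 1/1*4/5) = [3/5, 4/5)
  'd': [0/1 + 1/1*4/5, 0/1 + 1/1*1/1) = [4/5, 1/1)
  emit 'c', narrow to [1/5, 3/5)
Step 2: interval [1/5, 3/5), width = 3/5 - 1/5 = 2/5
  'a': [1/5 + 2/5*0/1, 1/5 + 2/5*1/5) = [1/5, 7/25)
  'c': [1/5 + 2/5*1/5, 1/5 + 2/5*3/5) = [7/25, 11/25)
  'b': [1/5 + 2/5*3/5, 1/5 + 2/5*4/5) = [11/25, 13/25)
  'd': [1/5 + 2/5*4/5, 1/5 + 2/5*1/1) = [13/25, 3/5) <- contains code 364/625
  emit 'd', narrow to [13/25, 3/5)
Step 3: interval [13/25, 3/5), width = 3/5 - 13/25 = 2/25
  'a': [13/25 + 2/25*0/1, 13/25 + 2/25*1/5) = [13/25, 67/125)
  'c': [13/25 + 2/25*1/5, 13/25 + 2/25*3/5) = [67/125, 71/125)
  'b': [13/25 + 2/25*3/5, 13/25 + 2/25*4/5) = [71/125, 73/125) <- contains code 364/625
  'd': [13/25 + 2/25*4/5, 13/25 + 2/25*1/1) = [73/125, 3/5)
  emit 'b', narrow to [71/125, 73/125)
Step 4: interval [71/125, 73/125), width = 73/125 - 71/125 = 2/125
  'a': [71/125 + 2/125*0/1, 71/125 + 2/125*1/5) = [71/125, 357/625)
  'c': [71/125 + 2/125*1/5, 71/125 + 2/125*3/5) = [357/625, 361/625)
  'b': [71/125 + 2/125*3/5, 71/125 + 2/125*4/5) = [361/625, 363/625)
  'd': [71/125 + 2/125*4/5, 71/125 + 2/125*1/1) = [363/625, 73/125) <- contains code 364/625
  emit 'd', narrow to [363/625, 73/125)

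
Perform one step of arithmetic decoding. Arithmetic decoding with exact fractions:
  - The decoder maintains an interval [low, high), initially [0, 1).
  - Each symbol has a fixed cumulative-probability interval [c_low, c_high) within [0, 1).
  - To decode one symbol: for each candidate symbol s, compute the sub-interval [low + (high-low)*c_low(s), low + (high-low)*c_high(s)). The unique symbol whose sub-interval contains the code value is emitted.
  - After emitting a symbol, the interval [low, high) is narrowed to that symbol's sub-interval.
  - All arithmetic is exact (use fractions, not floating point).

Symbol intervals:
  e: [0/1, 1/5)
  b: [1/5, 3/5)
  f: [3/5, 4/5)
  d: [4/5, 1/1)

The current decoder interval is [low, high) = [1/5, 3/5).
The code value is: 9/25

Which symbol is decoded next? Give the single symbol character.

Answer: b

Derivation:
Interval width = high − low = 3/5 − 1/5 = 2/5
Scaled code = (code − low) / width = (9/25 − 1/5) / 2/5 = 2/5
  e: [0/1, 1/5) 
  b: [1/5, 3/5) ← scaled code falls here ✓
  f: [3/5, 4/5) 
  d: [4/5, 1/1) 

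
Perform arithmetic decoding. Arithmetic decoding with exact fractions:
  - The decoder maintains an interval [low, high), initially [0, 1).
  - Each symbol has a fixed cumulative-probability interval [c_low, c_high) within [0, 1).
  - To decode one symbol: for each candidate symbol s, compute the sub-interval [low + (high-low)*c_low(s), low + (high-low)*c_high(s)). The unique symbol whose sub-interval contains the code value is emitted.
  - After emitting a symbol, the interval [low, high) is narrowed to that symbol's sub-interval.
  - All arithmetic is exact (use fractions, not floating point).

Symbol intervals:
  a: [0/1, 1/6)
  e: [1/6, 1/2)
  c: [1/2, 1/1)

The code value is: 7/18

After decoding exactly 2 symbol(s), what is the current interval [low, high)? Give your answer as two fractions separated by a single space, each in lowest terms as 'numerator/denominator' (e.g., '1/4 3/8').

Step 1: interval [0/1, 1/1), width = 1/1 - 0/1 = 1/1
  'a': [0/1 + 1/1*0/1, 0/1 + 1/1*1/6) = [0/1, 1/6)
  'e': [0/1 + 1/1*1/6, 0/1 + 1/1*1/2) = [1/6, 1/2) <- contains code 7/18
  'c': [0/1 + 1/1*1/2, 0/1 + 1/1*1/1) = [1/2, 1/1)
  emit 'e', narrow to [1/6, 1/2)
Step 2: interval [1/6, 1/2), width = 1/2 - 1/6 = 1/3
  'a': [1/6 + 1/3*0/1, 1/6 + 1/3*1/6) = [1/6, 2/9)
  'e': [1/6 + 1/3*1/6, 1/6 + 1/3*1/2) = [2/9, 1/3)
  'c': [1/6 + 1/3*1/2, 1/6 + 1/3*1/1) = [1/3, 1/2) <- contains code 7/18
  emit 'c', narrow to [1/3, 1/2)

Answer: 1/3 1/2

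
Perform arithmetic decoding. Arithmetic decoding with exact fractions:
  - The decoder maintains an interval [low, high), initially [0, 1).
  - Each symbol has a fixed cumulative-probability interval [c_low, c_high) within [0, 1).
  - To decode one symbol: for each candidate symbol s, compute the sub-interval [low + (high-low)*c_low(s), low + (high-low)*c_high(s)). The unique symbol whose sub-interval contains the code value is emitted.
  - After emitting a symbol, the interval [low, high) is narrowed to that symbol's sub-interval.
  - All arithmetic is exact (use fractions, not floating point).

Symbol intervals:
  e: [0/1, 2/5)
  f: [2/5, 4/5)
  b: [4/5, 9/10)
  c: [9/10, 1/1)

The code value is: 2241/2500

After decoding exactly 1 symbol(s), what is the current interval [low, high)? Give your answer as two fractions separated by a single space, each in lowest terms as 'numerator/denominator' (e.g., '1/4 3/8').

Step 1: interval [0/1, 1/1), width = 1/1 - 0/1 = 1/1
  'e': [0/1 + 1/1*0/1, 0/1 + 1/1*2/5) = [0/1, 2/5)
  'f': [0/1 + 1/1*2/5, 0/1 + 1/1*4/5) = [2/5, 4/5)
  'b': [0/1 + 1/1*4/5, 0/1 + 1/1*9/10) = [4/5, 9/10) <- contains code 2241/2500
  'c': [0/1 + 1/1*9/10, 0/1 + 1/1*1/1) = [9/10, 1/1)
  emit 'b', narrow to [4/5, 9/10)

Answer: 4/5 9/10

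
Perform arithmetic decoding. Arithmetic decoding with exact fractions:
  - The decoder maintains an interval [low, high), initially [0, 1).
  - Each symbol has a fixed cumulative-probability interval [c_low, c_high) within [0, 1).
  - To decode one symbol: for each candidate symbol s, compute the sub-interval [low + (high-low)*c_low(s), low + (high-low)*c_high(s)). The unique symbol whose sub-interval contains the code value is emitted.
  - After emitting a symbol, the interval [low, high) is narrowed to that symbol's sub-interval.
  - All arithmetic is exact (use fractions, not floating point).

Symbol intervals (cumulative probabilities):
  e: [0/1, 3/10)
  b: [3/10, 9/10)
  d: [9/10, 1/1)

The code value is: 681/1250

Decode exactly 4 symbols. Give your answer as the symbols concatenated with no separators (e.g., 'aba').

Answer: bbeb

Derivation:
Step 1: interval [0/1, 1/1), width = 1/1 - 0/1 = 1/1
  'e': [0/1 + 1/1*0/1, 0/1 + 1/1*3/10) = [0/1, 3/10)
  'b': [0/1 + 1/1*3/10, 0/1 + 1/1*9/10) = [3/10, 9/10) <- contains code 681/1250
  'd': [0/1 + 1/1*9/10, 0/1 + 1/1*1/1) = [9/10, 1/1)
  emit 'b', narrow to [3/10, 9/10)
Step 2: interval [3/10, 9/10), width = 9/10 - 3/10 = 3/5
  'e': [3/10 + 3/5*0/1, 3/10 + 3/5*3/10) = [3/10, 12/25)
  'b': [3/10 + 3/5*3/10, 3/10 + 3/5*9/10) = [12/25, 21/25) <- contains code 681/1250
  'd': [3/10 + 3/5*9/10, 3/10 + 3/5*1/1) = [21/25, 9/10)
  emit 'b', narrow to [12/25, 21/25)
Step 3: interval [12/25, 21/25), width = 21/25 - 12/25 = 9/25
  'e': [12/25 + 9/25*0/1, 12/25 + 9/25*3/10) = [12/25, 147/250) <- contains code 681/1250
  'b': [12/25 + 9/25*3/10, 12/25 + 9/25*9/10) = [147/250, 201/250)
  'd': [12/25 + 9/25*9/10, 12/25 + 9/25*1/1) = [201/250, 21/25)
  emit 'e', narrow to [12/25, 147/250)
Step 4: interval [12/25, 147/250), width = 147/250 - 12/25 = 27/250
  'e': [12/25 + 27/250*0/1, 12/25 + 27/250*3/10) = [12/25, 1281/2500)
  'b': [12/25 + 27/250*3/10, 12/25 + 27/250*9/10) = [1281/2500, 1443/2500) <- contains code 681/1250
  'd': [12/25 + 27/250*9/10, 12/25 + 27/250*1/1) = [1443/2500, 147/250)
  emit 'b', narrow to [1281/2500, 1443/2500)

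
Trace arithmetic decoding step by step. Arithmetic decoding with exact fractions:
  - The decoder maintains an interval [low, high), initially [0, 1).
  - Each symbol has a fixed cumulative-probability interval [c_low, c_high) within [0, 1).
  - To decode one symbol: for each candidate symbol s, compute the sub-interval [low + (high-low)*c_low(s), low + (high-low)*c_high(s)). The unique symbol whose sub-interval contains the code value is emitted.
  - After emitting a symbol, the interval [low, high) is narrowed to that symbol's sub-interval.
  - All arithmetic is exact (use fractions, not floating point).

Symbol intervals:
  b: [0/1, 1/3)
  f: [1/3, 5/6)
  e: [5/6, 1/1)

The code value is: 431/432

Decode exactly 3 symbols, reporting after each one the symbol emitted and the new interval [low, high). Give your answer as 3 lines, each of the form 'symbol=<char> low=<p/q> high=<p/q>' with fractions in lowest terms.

Step 1: interval [0/1, 1/1), width = 1/1 - 0/1 = 1/1
  'b': [0/1 + 1/1*0/1, 0/1 + 1/1*1/3) = [0/1, 1/3)
  'f': [0/1 + 1/1*1/3, 0/1 + 1/1*5/6) = [1/3, 5/6)
  'e': [0/1 + 1/1*5/6, 0/1 + 1/1*1/1) = [5/6, 1/1) <- contains code 431/432
  emit 'e', narrow to [5/6, 1/1)
Step 2: interval [5/6, 1/1), width = 1/1 - 5/6 = 1/6
  'b': [5/6 + 1/6*0/1, 5/6 + 1/6*1/3) = [5/6, 8/9)
  'f': [5/6 + 1/6*1/3, 5/6 + 1/6*5/6) = [8/9, 35/36)
  'e': [5/6 + 1/6*5/6, 5/6 + 1/6*1/1) = [35/36, 1/1) <- contains code 431/432
  emit 'e', narrow to [35/36, 1/1)
Step 3: interval [35/36, 1/1), width = 1/1 - 35/36 = 1/36
  'b': [35/36 + 1/36*0/1, 35/36 + 1/36*1/3) = [35/36, 53/54)
  'f': [35/36 + 1/36*1/3, 35/36 + 1/36*5/6) = [53/54, 215/216)
  'e': [35/36 + 1/36*5/6, 35/36 + 1/36*1/1) = [215/216, 1/1) <- contains code 431/432
  emit 'e', narrow to [215/216, 1/1)

Answer: symbol=e low=5/6 high=1/1
symbol=e low=35/36 high=1/1
symbol=e low=215/216 high=1/1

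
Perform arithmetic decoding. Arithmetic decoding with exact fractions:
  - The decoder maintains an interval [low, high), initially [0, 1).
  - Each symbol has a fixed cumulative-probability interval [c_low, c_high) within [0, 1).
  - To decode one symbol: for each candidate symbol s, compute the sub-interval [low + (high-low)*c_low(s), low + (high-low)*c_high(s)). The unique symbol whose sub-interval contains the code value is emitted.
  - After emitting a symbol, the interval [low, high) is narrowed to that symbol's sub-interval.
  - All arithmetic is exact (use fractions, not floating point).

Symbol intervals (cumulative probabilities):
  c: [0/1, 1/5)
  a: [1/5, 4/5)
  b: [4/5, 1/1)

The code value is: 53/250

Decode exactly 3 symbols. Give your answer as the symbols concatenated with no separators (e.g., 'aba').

Answer: acc

Derivation:
Step 1: interval [0/1, 1/1), width = 1/1 - 0/1 = 1/1
  'c': [0/1 + 1/1*0/1, 0/1 + 1/1*1/5) = [0/1, 1/5)
  'a': [0/1 + 1/1*1/5, 0/1 + 1/1*4/5) = [1/5, 4/5) <- contains code 53/250
  'b': [0/1 + 1/1*4/5, 0/1 + 1/1*1/1) = [4/5, 1/1)
  emit 'a', narrow to [1/5, 4/5)
Step 2: interval [1/5, 4/5), width = 4/5 - 1/5 = 3/5
  'c': [1/5 + 3/5*0/1, 1/5 + 3/5*1/5) = [1/5, 8/25) <- contains code 53/250
  'a': [1/5 + 3/5*1/5, 1/5 + 3/5*4/5) = [8/25, 17/25)
  'b': [1/5 + 3/5*4/5, 1/5 + 3/5*1/1) = [17/25, 4/5)
  emit 'c', narrow to [1/5, 8/25)
Step 3: interval [1/5, 8/25), width = 8/25 - 1/5 = 3/25
  'c': [1/5 + 3/25*0/1, 1/5 + 3/25*1/5) = [1/5, 28/125) <- contains code 53/250
  'a': [1/5 + 3/25*1/5, 1/5 + 3/25*4/5) = [28/125, 37/125)
  'b': [1/5 + 3/25*4/5, 1/5 + 3/25*1/1) = [37/125, 8/25)
  emit 'c', narrow to [1/5, 28/125)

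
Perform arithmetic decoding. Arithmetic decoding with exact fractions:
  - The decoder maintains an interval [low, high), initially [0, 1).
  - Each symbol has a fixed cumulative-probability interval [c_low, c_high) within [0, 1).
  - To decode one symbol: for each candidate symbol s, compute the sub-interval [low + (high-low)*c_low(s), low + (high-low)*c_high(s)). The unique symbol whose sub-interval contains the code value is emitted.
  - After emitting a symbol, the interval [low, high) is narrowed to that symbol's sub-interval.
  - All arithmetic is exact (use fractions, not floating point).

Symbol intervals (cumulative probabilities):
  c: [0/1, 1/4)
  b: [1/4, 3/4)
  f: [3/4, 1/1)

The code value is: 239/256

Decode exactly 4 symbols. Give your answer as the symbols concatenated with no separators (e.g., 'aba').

Step 1: interval [0/1, 1/1), width = 1/1 - 0/1 = 1/1
  'c': [0/1 + 1/1*0/1, 0/1 + 1/1*1/4) = [0/1, 1/4)
  'b': [0/1 + 1/1*1/4, 0/1 + 1/1*3/4) = [1/4, 3/4)
  'f': [0/1 + 1/1*3/4, 0/1 + 1/1*1/1) = [3/4, 1/1) <- contains code 239/256
  emit 'f', narrow to [3/4, 1/1)
Step 2: interval [3/4, 1/1), width = 1/1 - 3/4 = 1/4
  'c': [3/4 + 1/4*0/1, 3/4 + 1/4*1/4) = [3/4, 13/16)
  'b': [3/4 + 1/4*1/4, 3/4 + 1/4*3/4) = [13/16, 15/16) <- contains code 239/256
  'f': [3/4 + 1/4*3/4, 3/4 + 1/4*1/1) = [15/16, 1/1)
  emit 'b', narrow to [13/16, 15/16)
Step 3: interval [13/16, 15/16), width = 15/16 - 13/16 = 1/8
  'c': [13/16 + 1/8*0/1, 13/16 + 1/8*1/4) = [13/16, 27/32)
  'b': [13/16 + 1/8*1/4, 13/16 + 1/8*3/4) = [27/32, 29/32)
  'f': [13/16 + 1/8*3/4, 13/16 + 1/8*1/1) = [29/32, 15/16) <- contains code 239/256
  emit 'f', narrow to [29/32, 15/16)
Step 4: interval [29/32, 15/16), width = 15/16 - 29/32 = 1/32
  'c': [29/32 + 1/32*0/1, 29/32 + 1/32*1/4) = [29/32, 117/128)
  'b': [29/32 + 1/32*1/4, 29/32 + 1/32*3/4) = [117/128, 119/128)
  'f': [29/32 + 1/32*3/4, 29/32 + 1/32*1/1) = [119/128, 15/16) <- contains code 239/256
  emit 'f', narrow to [119/128, 15/16)

Answer: fbff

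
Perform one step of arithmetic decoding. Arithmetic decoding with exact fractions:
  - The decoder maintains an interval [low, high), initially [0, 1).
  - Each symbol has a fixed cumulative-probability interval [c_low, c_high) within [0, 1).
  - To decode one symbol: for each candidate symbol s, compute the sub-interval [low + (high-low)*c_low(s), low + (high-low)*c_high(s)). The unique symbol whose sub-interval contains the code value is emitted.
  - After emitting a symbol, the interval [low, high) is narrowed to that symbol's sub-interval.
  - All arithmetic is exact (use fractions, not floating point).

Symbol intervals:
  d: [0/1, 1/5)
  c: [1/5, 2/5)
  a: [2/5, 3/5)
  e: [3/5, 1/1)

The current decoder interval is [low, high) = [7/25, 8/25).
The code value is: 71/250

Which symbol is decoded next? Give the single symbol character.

Answer: d

Derivation:
Interval width = high − low = 8/25 − 7/25 = 1/25
Scaled code = (code − low) / width = (71/250 − 7/25) / 1/25 = 1/10
  d: [0/1, 1/5) ← scaled code falls here ✓
  c: [1/5, 2/5) 
  a: [2/5, 3/5) 
  e: [3/5, 1/1) 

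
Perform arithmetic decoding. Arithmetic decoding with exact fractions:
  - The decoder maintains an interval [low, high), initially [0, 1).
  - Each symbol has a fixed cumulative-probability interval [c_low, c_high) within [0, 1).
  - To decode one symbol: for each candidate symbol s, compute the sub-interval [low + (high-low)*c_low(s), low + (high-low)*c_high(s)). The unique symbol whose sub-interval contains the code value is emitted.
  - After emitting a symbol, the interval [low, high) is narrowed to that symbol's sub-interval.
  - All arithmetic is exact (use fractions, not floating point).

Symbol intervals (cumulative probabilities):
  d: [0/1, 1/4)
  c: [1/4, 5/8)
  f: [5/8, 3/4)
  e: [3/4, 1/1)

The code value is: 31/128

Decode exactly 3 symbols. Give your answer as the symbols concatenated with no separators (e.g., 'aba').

Step 1: interval [0/1, 1/1), width = 1/1 - 0/1 = 1/1
  'd': [0/1 + 1/1*0/1, 0/1 + 1/1*1/4) = [0/1, 1/4) <- contains code 31/128
  'c': [0/1 + 1/1*1/4, 0/1 + 1/1*5/8) = [1/4, 5/8)
  'f': [0/1 + 1/1*5/8, 0/1 + 1/1*3/4) = [5/8, 3/4)
  'e': [0/1 + 1/1*3/4, 0/1 + 1/1*1/1) = [3/4, 1/1)
  emit 'd', narrow to [0/1, 1/4)
Step 2: interval [0/1, 1/4), width = 1/4 - 0/1 = 1/4
  'd': [0/1 + 1/4*0/1, 0/1 + 1/4*1/4) = [0/1, 1/16)
  'c': [0/1 + 1/4*1/4, 0/1 + 1/4*5/8) = [1/16, 5/32)
  'f': [0/1 + 1/4*5/8, 0/1 + 1/4*3/4) = [5/32, 3/16)
  'e': [0/1 + 1/4*3/4, 0/1 + 1/4*1/1) = [3/16, 1/4) <- contains code 31/128
  emit 'e', narrow to [3/16, 1/4)
Step 3: interval [3/16, 1/4), width = 1/4 - 3/16 = 1/16
  'd': [3/16 + 1/16*0/1, 3/16 + 1/16*1/4) = [3/16, 13/64)
  'c': [3/16 + 1/16*1/4, 3/16 + 1/16*5/8) = [13/64, 29/128)
  'f': [3/16 + 1/16*5/8, 3/16 + 1/16*3/4) = [29/128, 15/64)
  'e': [3/16 + 1/16*3/4, 3/16 + 1/16*1/1) = [15/64, 1/4) <- contains code 31/128
  emit 'e', narrow to [15/64, 1/4)

Answer: dee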